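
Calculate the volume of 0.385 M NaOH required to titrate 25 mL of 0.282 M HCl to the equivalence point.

At equivalence: moles acid = moles base. moles HCl = 0.282 × 25/1000 = 0.00705 mol. V_base = moles / 0.385 × 1000 = 18.3 mL.

V_{base} = 18.3 mL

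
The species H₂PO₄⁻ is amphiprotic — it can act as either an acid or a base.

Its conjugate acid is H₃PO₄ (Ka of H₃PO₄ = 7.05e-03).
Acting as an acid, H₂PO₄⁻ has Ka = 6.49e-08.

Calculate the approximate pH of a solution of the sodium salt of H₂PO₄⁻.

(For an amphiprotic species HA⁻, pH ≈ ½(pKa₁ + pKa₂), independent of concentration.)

pKa₁ = -log(7.05e-03) = 2.15; pKa₂ = -log(6.49e-08) = 7.19. For an amphiprotic species, pH ≈ ½(pKa₁ + pKa₂) = ½(2.15 + 7.19) = 4.67.

pH = 4.67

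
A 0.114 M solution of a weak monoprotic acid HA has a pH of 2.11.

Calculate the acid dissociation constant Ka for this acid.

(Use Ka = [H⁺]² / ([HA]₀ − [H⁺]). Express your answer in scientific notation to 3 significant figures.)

[H⁺] = 10^(−pH) = 10^(−2.11) = 7.762e-03 M. For HA ⇌ H⁺ + A⁻, Ka = [H⁺][A⁻]/[HA] = [H⁺]² / ([HA]₀ − [H⁺]) = (7.762e-03)² / (0.114 − 7.762e-03) = 5.67e-04.

K_a = 5.67e-04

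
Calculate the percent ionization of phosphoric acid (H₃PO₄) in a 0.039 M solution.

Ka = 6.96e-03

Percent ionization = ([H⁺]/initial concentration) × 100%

Using Ka equilibrium: x² + Ka×x - Ka×C = 0. Solving: [H⁺] = 1.3359e-02. Percent = (1.3359e-02/0.039) × 100

Percent ionization = 34.3%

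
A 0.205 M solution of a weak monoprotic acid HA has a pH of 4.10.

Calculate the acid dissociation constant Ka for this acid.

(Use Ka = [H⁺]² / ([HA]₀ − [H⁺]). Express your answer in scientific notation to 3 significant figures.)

[H⁺] = 10^(−pH) = 10^(−4.10) = 7.943e-05 M. For HA ⇌ H⁺ + A⁻, Ka = [H⁺][A⁻]/[HA] = [H⁺]² / ([HA]₀ − [H⁺]) = (7.943e-05)² / (0.205 − 7.943e-05) = 3.08e-08.

K_a = 3.08e-08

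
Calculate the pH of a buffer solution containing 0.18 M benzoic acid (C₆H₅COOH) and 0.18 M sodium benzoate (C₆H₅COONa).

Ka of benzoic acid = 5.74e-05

pKa = -log(5.74e-05) = 4.24. pH = pKa + log([A⁻]/[HA]) = 4.24 + log(0.18/0.18)

pH = 4.24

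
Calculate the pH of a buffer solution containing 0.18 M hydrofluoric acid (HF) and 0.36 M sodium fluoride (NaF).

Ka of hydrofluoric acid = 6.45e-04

pKa = -log(6.45e-04) = 3.19. pH = pKa + log([A⁻]/[HA]) = 3.19 + log(0.36/0.18)

pH = 3.49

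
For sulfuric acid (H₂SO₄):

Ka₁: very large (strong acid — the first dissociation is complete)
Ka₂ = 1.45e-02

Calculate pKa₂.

pKa₂ = -log(Ka₂) = -log(1.45e-02) = 1.84.

pK_{a2} = 1.84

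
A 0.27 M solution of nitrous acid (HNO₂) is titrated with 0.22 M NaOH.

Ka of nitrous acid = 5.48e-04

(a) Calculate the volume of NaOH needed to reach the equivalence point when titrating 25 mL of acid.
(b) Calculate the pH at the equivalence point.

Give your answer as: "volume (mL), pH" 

moles acid = 0.27 × 25/1000 = 0.00675 mol; V_base = moles/0.22 × 1000 = 30.7 mL. At equivalence only the conjugate base is present: [A⁻] = 0.00675/0.056 = 1.2122e-01 M. Kb = Kw/Ka = 1.82e-11; [OH⁻] = √(Kb × [A⁻]) = 1.4873e-06; pOH = 5.83; pH = 14 - pOH = 8.17.

V = 30.7 mL, pH = 8.17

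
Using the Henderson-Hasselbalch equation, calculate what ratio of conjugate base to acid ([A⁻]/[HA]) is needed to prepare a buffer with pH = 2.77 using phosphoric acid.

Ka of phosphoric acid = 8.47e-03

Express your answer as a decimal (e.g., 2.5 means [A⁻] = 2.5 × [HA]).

pKa = -log(8.47e-03) = 2.0721. pH = pKa + log([A⁻]/[HA]), so log([A⁻]/[HA]) = pH − pKa = 2.77 − 2.0721 = 0.6979. [A⁻]/[HA] = 10^(0.6979) = 4.99

[A⁻]/[HA] = 4.99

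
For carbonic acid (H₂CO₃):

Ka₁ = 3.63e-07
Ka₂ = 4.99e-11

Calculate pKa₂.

pKa₂ = -log(Ka₂) = -log(4.99e-11) = 10.30.

pK_{a2} = 10.30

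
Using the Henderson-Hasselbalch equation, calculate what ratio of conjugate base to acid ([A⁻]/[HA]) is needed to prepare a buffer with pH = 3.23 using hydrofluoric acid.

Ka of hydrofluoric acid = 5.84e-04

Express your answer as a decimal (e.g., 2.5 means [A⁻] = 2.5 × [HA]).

pKa = -log(5.84e-04) = 3.2336. pH = pKa + log([A⁻]/[HA]), so log([A⁻]/[HA]) = pH − pKa = 3.23 − 3.2336 = -0.0036. [A⁻]/[HA] = 10^(-0.0036) = 0.992

[A⁻]/[HA] = 0.992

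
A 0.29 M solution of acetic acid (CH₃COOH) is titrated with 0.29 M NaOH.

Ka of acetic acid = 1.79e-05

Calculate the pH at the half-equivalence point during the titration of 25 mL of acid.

At half-equivalence [HA] = [A⁻], so Henderson-Hasselbalch gives pH = pKa = -log(1.79e-05) = 4.75.

pH = pKa = 4.75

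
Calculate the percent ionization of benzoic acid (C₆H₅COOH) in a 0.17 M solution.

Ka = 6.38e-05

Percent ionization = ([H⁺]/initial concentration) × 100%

Using Ka equilibrium: x² + Ka×x - Ka×C = 0. Solving: [H⁺] = 3.2616e-03. Percent = (3.2616e-03/0.17) × 100

Percent ionization = 1.92%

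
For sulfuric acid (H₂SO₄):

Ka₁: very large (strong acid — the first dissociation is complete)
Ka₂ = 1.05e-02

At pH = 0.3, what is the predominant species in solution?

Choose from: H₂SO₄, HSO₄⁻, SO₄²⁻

The first dissociation is complete, so H₂SO₄ itself is never the predominant species in water; pKa₂ = -log(1.05e-02) = 1.98. For a polyprotic acid the predominant species crosses at each pKa: below pKa_n the protonated form dominates, above it the deprotonated form does. At pH = 0.3, the predominant species is HSO₄⁻.

HSO₄⁻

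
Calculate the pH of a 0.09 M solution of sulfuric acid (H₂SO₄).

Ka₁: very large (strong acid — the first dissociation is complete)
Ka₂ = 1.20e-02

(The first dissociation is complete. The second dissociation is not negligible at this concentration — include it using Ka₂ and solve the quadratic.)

First dissociation is complete: [H⁺]₀ = [HSO₄⁻]₀ = C = 0.09 M. Second dissociation HSO₄⁻ ⇌ H⁺ + SO₄²⁻: let x = [SO₄²⁻]. Ka₂ = (C + x)·x / (C − x) = 1.20e-02 → x² + (C + Ka₂)·x − Ka₂·C = 0 → x² + 0.10200·x − 1.080e-03 = 0. x = (−0.10200 + √(0.10200² + 4 × 1.080e-03)) / 2 = 9.6712e-03 M. [H⁺] = C + x = 0.09 + 9.6712e-03 = 9.9671e-02 M. pH = -log(9.9671e-02) = 1.00.

pH = 1.00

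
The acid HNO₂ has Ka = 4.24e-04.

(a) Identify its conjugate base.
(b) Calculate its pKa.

(a) The conjugate base is formed by removing one H⁺ from HNO₂, giving NO₂⁻. (b) pKa = -log(Ka) = -log(4.24e-04) = 3.37.

Conjugate base: NO₂⁻; pK_a = 3.37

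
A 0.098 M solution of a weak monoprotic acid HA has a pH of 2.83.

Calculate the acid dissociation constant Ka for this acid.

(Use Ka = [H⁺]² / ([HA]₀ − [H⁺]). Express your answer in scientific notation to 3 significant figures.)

[H⁺] = 10^(−pH) = 10^(−2.83) = 1.479e-03 M. For HA ⇌ H⁺ + A⁻, Ka = [H⁺][A⁻]/[HA] = [H⁺]² / ([HA]₀ − [H⁺]) = (1.479e-03)² / (0.098 − 1.479e-03) = 2.27e-05.

K_a = 2.27e-05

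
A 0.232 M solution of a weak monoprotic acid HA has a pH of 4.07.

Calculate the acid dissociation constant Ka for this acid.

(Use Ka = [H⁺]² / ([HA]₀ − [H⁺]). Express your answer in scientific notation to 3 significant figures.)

[H⁺] = 10^(−pH) = 10^(−4.07) = 8.511e-05 M. For HA ⇌ H⁺ + A⁻, Ka = [H⁺][A⁻]/[HA] = [H⁺]² / ([HA]₀ − [H⁺]) = (8.511e-05)² / (0.232 − 8.511e-05) = 3.12e-08.

K_a = 3.12e-08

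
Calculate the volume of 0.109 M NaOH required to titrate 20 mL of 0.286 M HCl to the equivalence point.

At equivalence: moles acid = moles base. moles HCl = 0.286 × 20/1000 = 0.00572 mol. V_base = moles / 0.109 × 1000 = 52.5 mL.

V_{base} = 52.5 mL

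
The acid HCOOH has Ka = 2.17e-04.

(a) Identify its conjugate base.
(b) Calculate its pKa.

(a) The conjugate base is formed by removing one H⁺ from HCOOH, giving HCOO⁻. (b) pKa = -log(Ka) = -log(2.17e-04) = 3.66.

Conjugate base: HCOO⁻; pK_a = 3.66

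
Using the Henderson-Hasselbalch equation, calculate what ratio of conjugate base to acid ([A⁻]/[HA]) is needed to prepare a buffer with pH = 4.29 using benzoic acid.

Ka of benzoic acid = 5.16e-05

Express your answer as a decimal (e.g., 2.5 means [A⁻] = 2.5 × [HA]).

pKa = -log(5.16e-05) = 4.2874. pH = pKa + log([A⁻]/[HA]), so log([A⁻]/[HA]) = pH − pKa = 4.29 − 4.2874 = 0.0026. [A⁻]/[HA] = 10^(0.0026) = 1.01

[A⁻]/[HA] = 1.01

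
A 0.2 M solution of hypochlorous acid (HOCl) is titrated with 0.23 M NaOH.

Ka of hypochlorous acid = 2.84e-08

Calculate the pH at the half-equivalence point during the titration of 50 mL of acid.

At half-equivalence [HA] = [A⁻], so Henderson-Hasselbalch gives pH = pKa = -log(2.84e-08) = 7.55.

pH = pKa = 7.55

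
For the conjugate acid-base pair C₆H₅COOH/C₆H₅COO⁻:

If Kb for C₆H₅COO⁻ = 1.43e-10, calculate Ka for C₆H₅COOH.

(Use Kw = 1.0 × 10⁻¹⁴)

For a conjugate pair Ka × Kb = Kw, so Ka = Kw/Kb = 1.0 × 10⁻¹⁴ / 1.43e-10 = 6.99e-05.

K_a = 6.99e-05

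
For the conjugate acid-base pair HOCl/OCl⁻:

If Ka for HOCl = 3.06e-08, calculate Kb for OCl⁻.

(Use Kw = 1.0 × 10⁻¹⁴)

For a conjugate pair Ka × Kb = Kw, so Kb = Kw/Ka = 1.0 × 10⁻¹⁴ / 3.06e-08 = 3.27e-07.

K_b = 3.27e-07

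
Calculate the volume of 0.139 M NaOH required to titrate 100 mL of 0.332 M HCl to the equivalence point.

At equivalence: moles acid = moles base. moles HCl = 0.332 × 100/1000 = 0.0332 mol. V_base = moles / 0.139 × 1000 = 238.8 mL.

V_{base} = 238.8 mL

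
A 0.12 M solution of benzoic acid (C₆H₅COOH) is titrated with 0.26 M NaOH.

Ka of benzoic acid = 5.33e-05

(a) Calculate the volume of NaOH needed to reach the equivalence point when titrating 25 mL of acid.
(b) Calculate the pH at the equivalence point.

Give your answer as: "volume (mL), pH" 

moles acid = 0.12 × 25/1000 = 0.003 mol; V_base = moles/0.26 × 1000 = 11.5 mL. At equivalence only the conjugate base is present: [A⁻] = 0.003/0.037 = 8.2105e-02 M. Kb = Kw/Ka = 1.88e-10; [OH⁻] = √(Kb × [A⁻]) = 3.9248e-06; pOH = 5.41; pH = 14 - pOH = 8.59.

V = 11.5 mL, pH = 8.59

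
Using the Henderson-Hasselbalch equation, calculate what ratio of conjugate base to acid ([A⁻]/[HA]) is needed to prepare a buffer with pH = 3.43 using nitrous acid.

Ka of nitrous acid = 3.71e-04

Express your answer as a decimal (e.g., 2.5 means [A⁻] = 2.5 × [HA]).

pKa = -log(3.71e-04) = 3.4306. pH = pKa + log([A⁻]/[HA]), so log([A⁻]/[HA]) = pH − pKa = 3.43 − 3.4306 = -0.0006. [A⁻]/[HA] = 10^(-0.0006) = 0.999

[A⁻]/[HA] = 0.999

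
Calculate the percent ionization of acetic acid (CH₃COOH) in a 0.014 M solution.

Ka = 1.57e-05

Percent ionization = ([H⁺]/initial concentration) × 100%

Using Ka equilibrium: x² + Ka×x - Ka×C = 0. Solving: [H⁺] = 4.6104e-04. Percent = (4.6104e-04/0.014) × 100

Percent ionization = 3.29%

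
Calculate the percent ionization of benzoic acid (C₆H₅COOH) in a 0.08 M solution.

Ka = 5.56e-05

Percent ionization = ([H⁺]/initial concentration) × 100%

Using Ka equilibrium: x² + Ka×x - Ka×C = 0. Solving: [H⁺] = 2.0814e-03. Percent = (2.0814e-03/0.08) × 100

Percent ionization = 2.6%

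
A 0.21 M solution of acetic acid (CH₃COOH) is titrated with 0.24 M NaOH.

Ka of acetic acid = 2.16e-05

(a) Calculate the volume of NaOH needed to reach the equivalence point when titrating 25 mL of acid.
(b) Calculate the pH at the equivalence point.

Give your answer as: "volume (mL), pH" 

moles acid = 0.21 × 25/1000 = 0.00525 mol; V_base = moles/0.24 × 1000 = 21.9 mL. At equivalence only the conjugate base is present: [A⁻] = 0.00525/0.047 = 1.1200e-01 M. Kb = Kw/Ka = 4.63e-10; [OH⁻] = √(Kb × [A⁻]) = 7.2008e-06; pOH = 5.14; pH = 14 - pOH = 8.86.

V = 21.9 mL, pH = 8.86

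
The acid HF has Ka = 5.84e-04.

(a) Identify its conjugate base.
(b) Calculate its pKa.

(a) The conjugate base is formed by removing one H⁺ from HF, giving F⁻. (b) pKa = -log(Ka) = -log(5.84e-04) = 3.23.

Conjugate base: F⁻; pK_a = 3.23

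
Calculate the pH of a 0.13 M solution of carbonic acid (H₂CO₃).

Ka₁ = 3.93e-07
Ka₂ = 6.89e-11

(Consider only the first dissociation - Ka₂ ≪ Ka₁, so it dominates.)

First dissociation dominates. From Ka₁ = [H⁺][HA⁻]/[H₂A], x² + Ka₁·x − Ka₁·C = 0 with C = 0.13 M and Ka₁ = 3.93e-07. Solving: [H⁺] = (−Ka₁ + √(Ka₁² + 4·Ka₁·C)) / 2 = 2.2583e-04 M. pH = -log(2.2583e-04) = 3.65.

pH = 3.65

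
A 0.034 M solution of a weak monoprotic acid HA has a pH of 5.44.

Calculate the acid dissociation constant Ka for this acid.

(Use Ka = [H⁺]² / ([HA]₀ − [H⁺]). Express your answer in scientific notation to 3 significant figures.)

[H⁺] = 10^(−pH) = 10^(−5.44) = 3.631e-06 M. For HA ⇌ H⁺ + A⁻, Ka = [H⁺][A⁻]/[HA] = [H⁺]² / ([HA]₀ − [H⁺]) = (3.631e-06)² / (0.034 − 3.631e-06) = 3.88e-10.

K_a = 3.88e-10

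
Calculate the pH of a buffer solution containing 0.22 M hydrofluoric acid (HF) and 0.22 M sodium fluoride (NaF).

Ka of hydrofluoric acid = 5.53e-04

pKa = -log(5.53e-04) = 3.26. pH = pKa + log([A⁻]/[HA]) = 3.26 + log(0.22/0.22)

pH = 3.26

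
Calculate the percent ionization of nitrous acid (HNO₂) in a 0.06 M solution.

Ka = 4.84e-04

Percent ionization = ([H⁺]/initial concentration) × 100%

Using Ka equilibrium: x² + Ka×x - Ka×C = 0. Solving: [H⁺] = 5.1523e-03. Percent = (5.1523e-03/0.06) × 100

Percent ionization = 8.59%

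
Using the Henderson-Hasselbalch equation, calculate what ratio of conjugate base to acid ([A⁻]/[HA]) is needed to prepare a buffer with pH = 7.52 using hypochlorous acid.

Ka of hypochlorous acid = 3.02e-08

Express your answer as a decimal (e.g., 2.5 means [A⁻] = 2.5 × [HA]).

pKa = -log(3.02e-08) = 7.5200. pH = pKa + log([A⁻]/[HA]), so log([A⁻]/[HA]) = pH − pKa = 7.52 − 7.5200 = 0.0000. [A⁻]/[HA] = 10^(0.0000) = 1.00

[A⁻]/[HA] = 1.00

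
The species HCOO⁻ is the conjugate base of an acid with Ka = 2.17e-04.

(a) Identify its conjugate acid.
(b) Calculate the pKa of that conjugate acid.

(a) The conjugate acid is formed by adding one H⁺ to HCOO⁻, giving HCOOH. (b) pKa = -log(Ka) = -log(2.17e-04) = 3.66.

Conjugate acid: HCOOH; pK_a = 3.66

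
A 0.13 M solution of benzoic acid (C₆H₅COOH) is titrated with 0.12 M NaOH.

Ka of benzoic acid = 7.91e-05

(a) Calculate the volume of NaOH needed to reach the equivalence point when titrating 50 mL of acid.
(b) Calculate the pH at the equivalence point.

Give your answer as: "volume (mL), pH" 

moles acid = 0.13 × 50/1000 = 0.0065 mol; V_base = moles/0.12 × 1000 = 54.2 mL. At equivalence only the conjugate base is present: [A⁻] = 0.0065/0.104 = 6.2400e-02 M. Kb = Kw/Ka = 1.26e-10; [OH⁻] = √(Kb × [A⁻]) = 2.8087e-06; pOH = 5.55; pH = 14 - pOH = 8.45.

V = 54.2 mL, pH = 8.45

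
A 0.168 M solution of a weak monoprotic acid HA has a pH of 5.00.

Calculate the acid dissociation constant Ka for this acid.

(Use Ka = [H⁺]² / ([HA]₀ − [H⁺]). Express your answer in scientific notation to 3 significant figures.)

[H⁺] = 10^(−pH) = 10^(−5.00) = 1.000e-05 M. For HA ⇌ H⁺ + A⁻, Ka = [H⁺][A⁻]/[HA] = [H⁺]² / ([HA]₀ − [H⁺]) = (1.000e-05)² / (0.168 − 1.000e-05) = 5.95e-10.

K_a = 5.95e-10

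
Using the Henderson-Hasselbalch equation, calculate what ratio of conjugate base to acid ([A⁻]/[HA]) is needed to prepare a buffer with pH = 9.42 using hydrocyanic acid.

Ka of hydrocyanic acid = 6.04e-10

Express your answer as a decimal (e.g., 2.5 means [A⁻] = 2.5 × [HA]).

pKa = -log(6.04e-10) = 9.2190. pH = pKa + log([A⁻]/[HA]), so log([A⁻]/[HA]) = pH − pKa = 9.42 − 9.2190 = 0.2010. [A⁻]/[HA] = 10^(0.2010) = 1.59

[A⁻]/[HA] = 1.59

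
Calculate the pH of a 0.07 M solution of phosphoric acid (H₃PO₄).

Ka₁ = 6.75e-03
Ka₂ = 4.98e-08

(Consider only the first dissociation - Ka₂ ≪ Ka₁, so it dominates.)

First dissociation dominates. From Ka₁ = [H⁺][HA⁻]/[H₂A], x² + Ka₁·x − Ka₁·C = 0 with C = 0.07 M and Ka₁ = 6.75e-03. Solving: [H⁺] = (−Ka₁ + √(Ka₁² + 4·Ka₁·C)) / 2 = 1.8623e-02 M. pH = -log(1.8623e-02) = 1.73.

pH = 1.73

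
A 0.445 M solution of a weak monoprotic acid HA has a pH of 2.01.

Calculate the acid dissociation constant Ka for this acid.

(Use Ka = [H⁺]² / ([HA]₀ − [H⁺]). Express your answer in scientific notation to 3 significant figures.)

[H⁺] = 10^(−pH) = 10^(−2.01) = 9.772e-03 M. For HA ⇌ H⁺ + A⁻, Ka = [H⁺][A⁻]/[HA] = [H⁺]² / ([HA]₀ − [H⁺]) = (9.772e-03)² / (0.445 − 9.772e-03) = 2.19e-04.

K_a = 2.19e-04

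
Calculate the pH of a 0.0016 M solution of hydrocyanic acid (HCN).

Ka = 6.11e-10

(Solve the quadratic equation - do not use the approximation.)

x² + Ka×x - Ka×C = 0. Using quadratic formula: [H⁺] = 9.8843e-07

pH = 6.01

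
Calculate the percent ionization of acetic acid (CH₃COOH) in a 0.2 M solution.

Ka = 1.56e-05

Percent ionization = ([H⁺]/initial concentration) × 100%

Using Ka equilibrium: x² + Ka×x - Ka×C = 0. Solving: [H⁺] = 1.7586e-03. Percent = (1.7586e-03/0.2) × 100

Percent ionization = 0.879%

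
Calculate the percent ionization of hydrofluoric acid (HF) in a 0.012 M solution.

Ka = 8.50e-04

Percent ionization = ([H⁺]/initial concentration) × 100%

Using Ka equilibrium: x² + Ka×x - Ka×C = 0. Solving: [H⁺] = 2.7969e-03. Percent = (2.7969e-03/0.012) × 100

Percent ionization = 23.3%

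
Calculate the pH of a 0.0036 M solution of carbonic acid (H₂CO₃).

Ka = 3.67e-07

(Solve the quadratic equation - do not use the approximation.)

x² + Ka×x - Ka×C = 0. Using quadratic formula: [H⁺] = 3.6165e-05

pH = 4.44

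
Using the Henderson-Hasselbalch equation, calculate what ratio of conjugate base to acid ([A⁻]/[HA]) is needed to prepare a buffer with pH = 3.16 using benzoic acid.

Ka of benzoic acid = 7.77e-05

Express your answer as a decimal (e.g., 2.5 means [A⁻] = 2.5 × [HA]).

pKa = -log(7.77e-05) = 4.1096. pH = pKa + log([A⁻]/[HA]), so log([A⁻]/[HA]) = pH − pKa = 3.16 − 4.1096 = -0.9496. [A⁻]/[HA] = 10^(-0.9496) = 0.112

[A⁻]/[HA] = 0.112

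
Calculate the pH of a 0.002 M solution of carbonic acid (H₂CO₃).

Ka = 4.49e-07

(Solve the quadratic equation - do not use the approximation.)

x² + Ka×x - Ka×C = 0. Using quadratic formula: [H⁺] = 2.9743e-05

pH = 4.53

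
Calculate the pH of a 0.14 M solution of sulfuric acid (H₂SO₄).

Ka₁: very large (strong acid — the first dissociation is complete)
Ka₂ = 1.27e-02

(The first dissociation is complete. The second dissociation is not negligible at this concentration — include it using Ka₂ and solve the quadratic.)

First dissociation is complete: [H⁺]₀ = [HSO₄⁻]₀ = C = 0.14 M. Second dissociation HSO₄⁻ ⇌ H⁺ + SO₄²⁻: let x = [SO₄²⁻]. Ka₂ = (C + x)·x / (C − x) = 1.27e-02 → x² + (C + Ka₂)·x − Ka₂·C = 0 → x² + 0.15270·x − 1.778e-03 = 0. x = (−0.15270 + √(0.15270² + 4 × 1.778e-03)) / 2 = 1.0870e-02 M. [H⁺] = C + x = 0.14 + 1.0870e-02 = 1.5087e-01 M. pH = -log(1.5087e-01) = 0.82.

pH = 0.82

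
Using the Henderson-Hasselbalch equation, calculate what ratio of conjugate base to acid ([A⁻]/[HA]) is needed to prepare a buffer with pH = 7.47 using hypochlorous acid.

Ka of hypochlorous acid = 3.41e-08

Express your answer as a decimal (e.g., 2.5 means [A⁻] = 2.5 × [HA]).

pKa = -log(3.41e-08) = 7.4672. pH = pKa + log([A⁻]/[HA]), so log([A⁻]/[HA]) = pH − pKa = 7.47 − 7.4672 = 0.0028. [A⁻]/[HA] = 10^(0.0028) = 1.01

[A⁻]/[HA] = 1.01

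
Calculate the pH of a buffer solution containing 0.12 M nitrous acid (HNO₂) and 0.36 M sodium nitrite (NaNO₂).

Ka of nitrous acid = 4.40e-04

pKa = -log(4.40e-04) = 3.36. pH = pKa + log([A⁻]/[HA]) = 3.36 + log(0.36/0.12)

pH = 3.83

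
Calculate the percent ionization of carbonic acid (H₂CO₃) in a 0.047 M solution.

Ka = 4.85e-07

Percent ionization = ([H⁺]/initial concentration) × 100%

Using Ka equilibrium: x² + Ka×x - Ka×C = 0. Solving: [H⁺] = 1.5074e-04. Percent = (1.5074e-04/0.047) × 100

Percent ionization = 0.321%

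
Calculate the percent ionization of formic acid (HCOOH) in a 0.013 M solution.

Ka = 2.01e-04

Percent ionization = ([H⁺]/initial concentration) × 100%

Using Ka equilibrium: x² + Ka×x - Ka×C = 0. Solving: [H⁺] = 1.5191e-03. Percent = (1.5191e-03/0.013) × 100

Percent ionization = 11.7%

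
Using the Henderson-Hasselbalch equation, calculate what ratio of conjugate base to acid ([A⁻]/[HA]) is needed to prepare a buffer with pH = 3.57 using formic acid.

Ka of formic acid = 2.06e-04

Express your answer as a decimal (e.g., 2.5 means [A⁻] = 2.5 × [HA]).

pKa = -log(2.06e-04) = 3.6861. pH = pKa + log([A⁻]/[HA]), so log([A⁻]/[HA]) = pH − pKa = 3.57 − 3.6861 = -0.1161. [A⁻]/[HA] = 10^(-0.1161) = 0.765

[A⁻]/[HA] = 0.765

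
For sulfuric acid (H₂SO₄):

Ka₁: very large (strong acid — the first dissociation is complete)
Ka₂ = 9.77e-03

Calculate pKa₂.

pKa₂ = -log(Ka₂) = -log(9.77e-03) = 2.01.

pK_{a2} = 2.01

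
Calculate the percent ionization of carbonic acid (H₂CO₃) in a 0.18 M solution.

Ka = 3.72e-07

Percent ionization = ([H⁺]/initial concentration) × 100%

Using Ka equilibrium: x² + Ka×x - Ka×C = 0. Solving: [H⁺] = 2.5858e-04. Percent = (2.5858e-04/0.18) × 100

Percent ionization = 0.144%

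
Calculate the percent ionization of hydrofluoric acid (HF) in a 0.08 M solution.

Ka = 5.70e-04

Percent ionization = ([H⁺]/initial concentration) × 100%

Using Ka equilibrium: x² + Ka×x - Ka×C = 0. Solving: [H⁺] = 6.4738e-03. Percent = (6.4738e-03/0.08) × 100

Percent ionization = 8.09%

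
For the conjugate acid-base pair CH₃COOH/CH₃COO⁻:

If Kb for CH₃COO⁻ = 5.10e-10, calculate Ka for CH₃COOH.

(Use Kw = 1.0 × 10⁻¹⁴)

For a conjugate pair Ka × Kb = Kw, so Ka = Kw/Kb = 1.0 × 10⁻¹⁴ / 5.10e-10 = 1.96e-05.

K_a = 1.96e-05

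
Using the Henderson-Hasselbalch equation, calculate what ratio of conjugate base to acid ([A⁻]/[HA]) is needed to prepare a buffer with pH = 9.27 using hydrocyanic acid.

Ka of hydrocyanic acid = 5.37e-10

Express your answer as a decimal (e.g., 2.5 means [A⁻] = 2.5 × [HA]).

pKa = -log(5.37e-10) = 9.2700. pH = pKa + log([A⁻]/[HA]), so log([A⁻]/[HA]) = pH − pKa = 9.27 − 9.2700 = -0.0000. [A⁻]/[HA] = 10^(-0.0000) = 1.00

[A⁻]/[HA] = 1.00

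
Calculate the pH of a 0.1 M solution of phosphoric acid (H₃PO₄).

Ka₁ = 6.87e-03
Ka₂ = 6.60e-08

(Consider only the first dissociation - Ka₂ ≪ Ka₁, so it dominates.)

First dissociation dominates. From Ka₁ = [H⁺][HA⁻]/[H₂A], x² + Ka₁·x − Ka₁·C = 0 with C = 0.1 M and Ka₁ = 6.87e-03. Solving: [H⁺] = (−Ka₁ + √(Ka₁² + 4·Ka₁·C)) / 2 = 2.3000e-02 M. pH = -log(2.3000e-02) = 1.64.

pH = 1.64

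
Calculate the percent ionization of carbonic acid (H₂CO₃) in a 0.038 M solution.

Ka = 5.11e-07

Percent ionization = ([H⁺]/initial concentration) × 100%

Using Ka equilibrium: x² + Ka×x - Ka×C = 0. Solving: [H⁺] = 1.3909e-04. Percent = (1.3909e-04/0.038) × 100

Percent ionization = 0.366%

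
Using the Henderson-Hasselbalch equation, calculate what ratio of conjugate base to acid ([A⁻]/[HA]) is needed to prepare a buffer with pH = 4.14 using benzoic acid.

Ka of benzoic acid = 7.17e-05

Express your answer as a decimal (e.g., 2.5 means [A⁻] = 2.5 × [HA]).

pKa = -log(7.17e-05) = 4.1445. pH = pKa + log([A⁻]/[HA]), so log([A⁻]/[HA]) = pH − pKa = 4.14 − 4.1445 = -0.0045. [A⁻]/[HA] = 10^(-0.0045) = 0.990

[A⁻]/[HA] = 0.990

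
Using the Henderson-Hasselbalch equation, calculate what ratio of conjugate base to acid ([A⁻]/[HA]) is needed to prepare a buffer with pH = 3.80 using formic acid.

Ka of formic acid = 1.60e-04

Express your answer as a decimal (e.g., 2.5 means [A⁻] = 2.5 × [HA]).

pKa = -log(1.60e-04) = 3.7959. pH = pKa + log([A⁻]/[HA]), so log([A⁻]/[HA]) = pH − pKa = 3.80 − 3.7959 = 0.0041. [A⁻]/[HA] = 10^(0.0041) = 1.01

[A⁻]/[HA] = 1.01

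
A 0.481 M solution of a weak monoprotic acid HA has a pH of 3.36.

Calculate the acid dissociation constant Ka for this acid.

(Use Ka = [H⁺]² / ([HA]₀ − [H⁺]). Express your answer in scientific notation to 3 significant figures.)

[H⁺] = 10^(−pH) = 10^(−3.36) = 4.365e-04 M. For HA ⇌ H⁺ + A⁻, Ka = [H⁺][A⁻]/[HA] = [H⁺]² / ([HA]₀ − [H⁺]) = (4.365e-04)² / (0.481 − 4.365e-04) = 3.97e-07.

K_a = 3.97e-07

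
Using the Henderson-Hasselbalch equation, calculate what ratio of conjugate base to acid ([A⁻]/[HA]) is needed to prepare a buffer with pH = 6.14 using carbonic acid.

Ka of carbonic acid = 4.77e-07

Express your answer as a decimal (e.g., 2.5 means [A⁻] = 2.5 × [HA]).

pKa = -log(4.77e-07) = 6.3215. pH = pKa + log([A⁻]/[HA]), so log([A⁻]/[HA]) = pH − pKa = 6.14 − 6.3215 = -0.1815. [A⁻]/[HA] = 10^(-0.1815) = 0.658

[A⁻]/[HA] = 0.658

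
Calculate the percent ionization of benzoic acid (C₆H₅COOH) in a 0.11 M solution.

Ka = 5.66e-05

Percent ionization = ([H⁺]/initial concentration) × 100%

Using Ka equilibrium: x² + Ka×x - Ka×C = 0. Solving: [H⁺] = 2.4671e-03. Percent = (2.4671e-03/0.11) × 100

Percent ionization = 2.24%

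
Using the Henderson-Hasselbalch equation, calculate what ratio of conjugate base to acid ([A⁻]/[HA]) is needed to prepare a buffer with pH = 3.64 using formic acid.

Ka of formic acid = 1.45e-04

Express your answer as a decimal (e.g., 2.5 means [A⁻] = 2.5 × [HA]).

pKa = -log(1.45e-04) = 3.8386. pH = pKa + log([A⁻]/[HA]), so log([A⁻]/[HA]) = pH − pKa = 3.64 − 3.8386 = -0.1986. [A⁻]/[HA] = 10^(-0.1986) = 0.633

[A⁻]/[HA] = 0.633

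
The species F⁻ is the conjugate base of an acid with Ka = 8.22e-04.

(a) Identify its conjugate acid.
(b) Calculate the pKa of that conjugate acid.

(a) The conjugate acid is formed by adding one H⁺ to F⁻, giving HF. (b) pKa = -log(Ka) = -log(8.22e-04) = 3.09.

Conjugate acid: HF; pK_a = 3.09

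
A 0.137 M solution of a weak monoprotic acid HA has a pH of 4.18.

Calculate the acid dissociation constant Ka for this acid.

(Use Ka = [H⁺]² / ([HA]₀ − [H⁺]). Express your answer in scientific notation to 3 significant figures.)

[H⁺] = 10^(−pH) = 10^(−4.18) = 6.607e-05 M. For HA ⇌ H⁺ + A⁻, Ka = [H⁺][A⁻]/[HA] = [H⁺]² / ([HA]₀ − [H⁺]) = (6.607e-05)² / (0.137 − 6.607e-05) = 3.19e-08.

K_a = 3.19e-08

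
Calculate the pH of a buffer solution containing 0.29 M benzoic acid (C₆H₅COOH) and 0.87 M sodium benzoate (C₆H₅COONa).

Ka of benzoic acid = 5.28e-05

pKa = -log(5.28e-05) = 4.28. pH = pKa + log([A⁻]/[HA]) = 4.28 + log(0.87/0.29)

pH = 4.75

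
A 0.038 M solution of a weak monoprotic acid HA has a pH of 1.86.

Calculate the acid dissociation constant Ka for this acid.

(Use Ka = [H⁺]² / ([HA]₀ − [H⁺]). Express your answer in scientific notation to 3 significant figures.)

[H⁺] = 10^(−pH) = 10^(−1.86) = 1.380e-02 M. For HA ⇌ H⁺ + A⁻, Ka = [H⁺][A⁻]/[HA] = [H⁺]² / ([HA]₀ − [H⁺]) = (1.380e-02)² / (0.038 − 1.380e-02) = 7.88e-03.

K_a = 7.88e-03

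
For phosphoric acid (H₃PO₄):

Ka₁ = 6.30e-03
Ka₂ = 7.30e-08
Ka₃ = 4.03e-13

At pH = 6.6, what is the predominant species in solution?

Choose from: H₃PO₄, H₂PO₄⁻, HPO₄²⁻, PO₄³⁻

pKa₁ = 2.20, pKa₂ = 7.14, pKa₃ = 12.39. For a polyprotic acid the predominant species crosses at each pKa: below pKa_n the protonated form dominates, above it the deprotonated form does. At pH = 6.6, the predominant species is H₂PO₄⁻.

H₂PO₄⁻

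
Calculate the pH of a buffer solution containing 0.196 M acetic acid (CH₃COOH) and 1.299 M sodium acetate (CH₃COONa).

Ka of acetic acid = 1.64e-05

pKa = -log(1.64e-05) = 4.79. pH = pKa + log([A⁻]/[HA]) = 4.79 + log(1.299/0.196)

pH = 5.61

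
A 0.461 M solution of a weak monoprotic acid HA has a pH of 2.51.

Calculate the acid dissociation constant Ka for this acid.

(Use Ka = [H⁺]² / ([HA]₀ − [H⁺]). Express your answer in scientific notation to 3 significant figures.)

[H⁺] = 10^(−pH) = 10^(−2.51) = 3.090e-03 M. For HA ⇌ H⁺ + A⁻, Ka = [H⁺][A⁻]/[HA] = [H⁺]² / ([HA]₀ − [H⁺]) = (3.090e-03)² / (0.461 − 3.090e-03) = 2.09e-05.

K_a = 2.09e-05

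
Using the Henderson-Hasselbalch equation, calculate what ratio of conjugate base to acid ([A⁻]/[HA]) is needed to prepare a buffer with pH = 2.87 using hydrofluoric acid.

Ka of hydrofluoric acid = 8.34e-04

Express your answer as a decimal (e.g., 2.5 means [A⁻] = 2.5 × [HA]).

pKa = -log(8.34e-04) = 3.0788. pH = pKa + log([A⁻]/[HA]), so log([A⁻]/[HA]) = pH − pKa = 2.87 − 3.0788 = -0.2088. [A⁻]/[HA] = 10^(-0.2088) = 0.618

[A⁻]/[HA] = 0.618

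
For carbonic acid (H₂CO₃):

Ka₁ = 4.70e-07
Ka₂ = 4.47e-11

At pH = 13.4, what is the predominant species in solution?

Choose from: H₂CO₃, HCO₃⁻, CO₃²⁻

pKa₁ = 6.33, pKa₂ = 10.35. For a polyprotic acid the predominant species crosses at each pKa: below pKa_n the protonated form dominates, above it the deprotonated form does. At pH = 13.4, the predominant species is CO₃²⁻.

CO₃²⁻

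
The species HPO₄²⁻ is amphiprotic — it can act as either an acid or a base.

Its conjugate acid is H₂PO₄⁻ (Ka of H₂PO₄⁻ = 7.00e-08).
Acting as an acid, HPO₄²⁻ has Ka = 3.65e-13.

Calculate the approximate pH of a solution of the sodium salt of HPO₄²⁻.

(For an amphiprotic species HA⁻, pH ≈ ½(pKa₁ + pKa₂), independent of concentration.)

pKa₁ = -log(7.00e-08) = 7.15; pKa₂ = -log(3.65e-13) = 12.44. For an amphiprotic species, pH ≈ ½(pKa₁ + pKa₂) = ½(7.15 + 12.44) = 9.80.

pH = 9.80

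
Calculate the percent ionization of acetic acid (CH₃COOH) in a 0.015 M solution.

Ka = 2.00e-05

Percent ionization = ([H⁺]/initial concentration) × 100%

Using Ka equilibrium: x² + Ka×x - Ka×C = 0. Solving: [H⁺] = 5.3781e-04. Percent = (5.3781e-04/0.015) × 100

Percent ionization = 3.59%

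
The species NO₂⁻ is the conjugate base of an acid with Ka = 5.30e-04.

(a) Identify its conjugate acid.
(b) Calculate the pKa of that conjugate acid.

(a) The conjugate acid is formed by adding one H⁺ to NO₂⁻, giving HNO₂. (b) pKa = -log(Ka) = -log(5.30e-04) = 3.28.

Conjugate acid: HNO₂; pK_a = 3.28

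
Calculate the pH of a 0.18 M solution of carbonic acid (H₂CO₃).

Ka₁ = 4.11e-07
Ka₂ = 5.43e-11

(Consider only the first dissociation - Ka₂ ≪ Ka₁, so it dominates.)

First dissociation dominates. From Ka₁ = [H⁺][HA⁻]/[H₂A], x² + Ka₁·x − Ka₁·C = 0 with C = 0.18 M and Ka₁ = 4.11e-07. Solving: [H⁺] = (−Ka₁ + √(Ka₁² + 4·Ka₁·C)) / 2 = 2.7179e-04 M. pH = -log(2.7179e-04) = 3.57.

pH = 3.57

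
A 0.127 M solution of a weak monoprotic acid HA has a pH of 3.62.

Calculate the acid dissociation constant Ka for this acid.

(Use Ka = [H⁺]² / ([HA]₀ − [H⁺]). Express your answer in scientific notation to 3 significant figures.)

[H⁺] = 10^(−pH) = 10^(−3.62) = 2.399e-04 M. For HA ⇌ H⁺ + A⁻, Ka = [H⁺][A⁻]/[HA] = [H⁺]² / ([HA]₀ − [H⁺]) = (2.399e-04)² / (0.127 − 2.399e-04) = 4.54e-07.

K_a = 4.54e-07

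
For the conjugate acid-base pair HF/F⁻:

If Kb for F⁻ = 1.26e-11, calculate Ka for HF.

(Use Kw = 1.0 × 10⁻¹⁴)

For a conjugate pair Ka × Kb = Kw, so Ka = Kw/Kb = 1.0 × 10⁻¹⁴ / 1.26e-11 = 7.94e-04.

K_a = 7.94e-04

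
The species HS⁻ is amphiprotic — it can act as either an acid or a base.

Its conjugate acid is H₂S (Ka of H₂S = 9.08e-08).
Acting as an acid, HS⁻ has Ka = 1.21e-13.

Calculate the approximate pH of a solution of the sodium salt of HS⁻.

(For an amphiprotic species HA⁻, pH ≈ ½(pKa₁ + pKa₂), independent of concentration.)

pKa₁ = -log(9.08e-08) = 7.04; pKa₂ = -log(1.21e-13) = 12.92. For an amphiprotic species, pH ≈ ½(pKa₁ + pKa₂) = ½(7.04 + 12.92) = 9.98.

pH = 9.98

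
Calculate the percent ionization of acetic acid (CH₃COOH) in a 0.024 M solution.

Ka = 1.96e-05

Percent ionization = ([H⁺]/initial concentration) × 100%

Using Ka equilibrium: x² + Ka×x - Ka×C = 0. Solving: [H⁺] = 6.7613e-04. Percent = (6.7613e-04/0.024) × 100

Percent ionization = 2.82%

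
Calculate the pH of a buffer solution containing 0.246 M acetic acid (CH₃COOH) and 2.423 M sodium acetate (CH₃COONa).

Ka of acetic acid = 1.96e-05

pKa = -log(1.96e-05) = 4.71. pH = pKa + log([A⁻]/[HA]) = 4.71 + log(2.423/0.246)

pH = 5.70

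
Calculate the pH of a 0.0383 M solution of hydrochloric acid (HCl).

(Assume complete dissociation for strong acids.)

[H⁺] = 0.0383 M for strong acid. pH = -log[H⁺] = -log(0.0383)

pH = 1.42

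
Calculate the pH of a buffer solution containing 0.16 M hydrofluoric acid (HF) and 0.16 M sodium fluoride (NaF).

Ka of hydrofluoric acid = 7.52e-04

pKa = -log(7.52e-04) = 3.12. pH = pKa + log([A⁻]/[HA]) = 3.12 + log(0.16/0.16)

pH = 3.12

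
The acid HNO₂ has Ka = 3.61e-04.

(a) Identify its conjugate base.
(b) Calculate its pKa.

(a) The conjugate base is formed by removing one H⁺ from HNO₂, giving NO₂⁻. (b) pKa = -log(Ka) = -log(3.61e-04) = 3.44.

Conjugate base: NO₂⁻; pK_a = 3.44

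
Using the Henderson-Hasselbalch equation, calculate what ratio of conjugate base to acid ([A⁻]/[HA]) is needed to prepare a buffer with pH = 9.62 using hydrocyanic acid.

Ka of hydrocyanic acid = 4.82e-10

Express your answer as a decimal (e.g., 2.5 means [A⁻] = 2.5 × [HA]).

pKa = -log(4.82e-10) = 9.3170. pH = pKa + log([A⁻]/[HA]), so log([A⁻]/[HA]) = pH − pKa = 9.62 − 9.3170 = 0.3030. [A⁻]/[HA] = 10^(0.3030) = 2.01

[A⁻]/[HA] = 2.01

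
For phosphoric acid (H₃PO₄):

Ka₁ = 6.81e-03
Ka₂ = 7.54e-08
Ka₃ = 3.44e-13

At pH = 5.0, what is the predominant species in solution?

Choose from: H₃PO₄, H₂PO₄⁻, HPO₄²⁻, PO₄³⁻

pKa₁ = 2.17, pKa₂ = 7.12, pKa₃ = 12.46. For a polyprotic acid the predominant species crosses at each pKa: below pKa_n the protonated form dominates, above it the deprotonated form does. At pH = 5.0, the predominant species is H₂PO₄⁻.

H₂PO₄⁻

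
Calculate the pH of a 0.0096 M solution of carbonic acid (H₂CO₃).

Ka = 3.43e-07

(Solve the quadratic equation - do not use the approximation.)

x² + Ka×x - Ka×C = 0. Using quadratic formula: [H⁺] = 5.7212e-05

pH = 4.24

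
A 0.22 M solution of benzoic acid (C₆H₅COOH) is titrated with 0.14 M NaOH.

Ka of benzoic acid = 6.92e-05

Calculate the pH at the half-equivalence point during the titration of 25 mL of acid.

At half-equivalence [HA] = [A⁻], so Henderson-Hasselbalch gives pH = pKa = -log(6.92e-05) = 4.16.

pH = pKa = 4.16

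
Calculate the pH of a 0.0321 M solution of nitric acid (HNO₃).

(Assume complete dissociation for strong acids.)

[H⁺] = 0.0321 M for strong acid. pH = -log[H⁺] = -log(0.0321)

pH = 1.49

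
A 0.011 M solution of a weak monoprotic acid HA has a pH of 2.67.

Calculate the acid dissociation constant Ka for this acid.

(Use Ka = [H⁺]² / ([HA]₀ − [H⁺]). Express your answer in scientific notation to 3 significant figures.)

[H⁺] = 10^(−pH) = 10^(−2.67) = 2.138e-03 M. For HA ⇌ H⁺ + A⁻, Ka = [H⁺][A⁻]/[HA] = [H⁺]² / ([HA]₀ − [H⁺]) = (2.138e-03)² / (0.011 − 2.138e-03) = 5.16e-04.

K_a = 5.16e-04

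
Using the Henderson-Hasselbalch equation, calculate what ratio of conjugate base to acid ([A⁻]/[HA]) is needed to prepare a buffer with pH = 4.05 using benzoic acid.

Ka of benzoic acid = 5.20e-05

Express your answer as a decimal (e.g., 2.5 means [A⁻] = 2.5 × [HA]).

pKa = -log(5.20e-05) = 4.2840. pH = pKa + log([A⁻]/[HA]), so log([A⁻]/[HA]) = pH − pKa = 4.05 − 4.2840 = -0.2340. [A⁻]/[HA] = 10^(-0.2340) = 0.583

[A⁻]/[HA] = 0.583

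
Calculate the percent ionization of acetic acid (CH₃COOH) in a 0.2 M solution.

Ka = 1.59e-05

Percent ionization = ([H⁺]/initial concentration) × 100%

Using Ka equilibrium: x² + Ka×x - Ka×C = 0. Solving: [H⁺] = 1.7753e-03. Percent = (1.7753e-03/0.2) × 100

Percent ionization = 0.888%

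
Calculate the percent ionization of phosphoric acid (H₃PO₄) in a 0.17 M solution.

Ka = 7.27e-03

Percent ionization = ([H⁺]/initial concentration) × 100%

Using Ka equilibrium: x² + Ka×x - Ka×C = 0. Solving: [H⁺] = 3.1708e-02. Percent = (3.1708e-02/0.17) × 100

Percent ionization = 18.7%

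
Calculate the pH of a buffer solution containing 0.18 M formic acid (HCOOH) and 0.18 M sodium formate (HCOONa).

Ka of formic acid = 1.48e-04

pKa = -log(1.48e-04) = 3.83. pH = pKa + log([A⁻]/[HA]) = 3.83 + log(0.18/0.18)

pH = 3.83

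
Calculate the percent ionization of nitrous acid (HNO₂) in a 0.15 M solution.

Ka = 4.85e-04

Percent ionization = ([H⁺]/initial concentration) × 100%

Using Ka equilibrium: x² + Ka×x - Ka×C = 0. Solving: [H⁺] = 8.2903e-03. Percent = (8.2903e-03/0.15) × 100

Percent ionization = 5.53%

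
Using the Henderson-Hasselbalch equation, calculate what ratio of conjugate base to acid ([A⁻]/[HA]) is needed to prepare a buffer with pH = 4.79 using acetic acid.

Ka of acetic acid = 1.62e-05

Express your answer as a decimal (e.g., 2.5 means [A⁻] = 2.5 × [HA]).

pKa = -log(1.62e-05) = 4.7905. pH = pKa + log([A⁻]/[HA]), so log([A⁻]/[HA]) = pH − pKa = 4.79 − 4.7905 = -0.0005. [A⁻]/[HA] = 10^(-0.0005) = 0.999

[A⁻]/[HA] = 0.999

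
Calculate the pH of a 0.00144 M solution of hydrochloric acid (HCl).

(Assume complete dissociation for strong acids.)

[H⁺] = 0.00144 M for strong acid. pH = -log[H⁺] = -log(0.00144)

pH = 2.84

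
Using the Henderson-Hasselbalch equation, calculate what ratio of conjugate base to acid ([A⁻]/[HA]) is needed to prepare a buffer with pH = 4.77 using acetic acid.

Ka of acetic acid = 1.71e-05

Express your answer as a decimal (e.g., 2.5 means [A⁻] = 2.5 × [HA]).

pKa = -log(1.71e-05) = 4.7670. pH = pKa + log([A⁻]/[HA]), so log([A⁻]/[HA]) = pH − pKa = 4.77 − 4.7670 = 0.0030. [A⁻]/[HA] = 10^(0.0030) = 1.01

[A⁻]/[HA] = 1.01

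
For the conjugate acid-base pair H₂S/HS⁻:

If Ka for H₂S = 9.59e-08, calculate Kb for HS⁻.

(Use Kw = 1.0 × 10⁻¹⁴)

For a conjugate pair Ka × Kb = Kw, so Kb = Kw/Ka = 1.0 × 10⁻¹⁴ / 9.59e-08 = 1.04e-07.

K_b = 1.04e-07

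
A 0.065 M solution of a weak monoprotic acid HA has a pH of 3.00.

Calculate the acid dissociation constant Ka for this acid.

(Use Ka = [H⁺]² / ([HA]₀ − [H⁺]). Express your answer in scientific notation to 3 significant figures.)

[H⁺] = 10^(−pH) = 10^(−3.00) = 1.000e-03 M. For HA ⇌ H⁺ + A⁻, Ka = [H⁺][A⁻]/[HA] = [H⁺]² / ([HA]₀ − [H⁺]) = (1.000e-03)² / (0.065 − 1.000e-03) = 1.56e-05.

K_a = 1.56e-05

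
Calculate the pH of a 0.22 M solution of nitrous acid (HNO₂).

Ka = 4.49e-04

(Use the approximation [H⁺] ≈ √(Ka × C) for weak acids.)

[H⁺] = √(Ka × C) = √(4.49e-04 × 0.22) = 9.9388e-03. pH = -log(9.9388e-03)

pH = 2.00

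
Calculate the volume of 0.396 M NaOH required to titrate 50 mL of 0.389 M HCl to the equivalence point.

At equivalence: moles acid = moles base. moles HCl = 0.389 × 50/1000 = 0.01945 mol. V_base = moles / 0.396 × 1000 = 49.1 mL.

V_{base} = 49.1 mL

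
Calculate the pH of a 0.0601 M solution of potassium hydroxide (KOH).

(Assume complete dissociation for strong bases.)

[OH⁻] = 0.0601 M for strong base. pOH = -log[OH⁻] = 1.22, pH = 14 - pOH

pH = 12.78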